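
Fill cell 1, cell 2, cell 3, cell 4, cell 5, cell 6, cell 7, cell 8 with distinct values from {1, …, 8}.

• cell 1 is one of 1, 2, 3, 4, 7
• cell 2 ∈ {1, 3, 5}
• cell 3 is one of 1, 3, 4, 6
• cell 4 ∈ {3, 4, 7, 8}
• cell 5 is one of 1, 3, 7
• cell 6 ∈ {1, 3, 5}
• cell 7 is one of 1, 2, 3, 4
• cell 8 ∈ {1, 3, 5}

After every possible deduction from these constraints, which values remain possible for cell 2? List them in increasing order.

1, 3, 5

The 8 variables together cover exactly {1, 2, 3, 4, 5, 6, 7, 8} — 8 values for 8 variables — and 6 appears only in cell 3's list, so cell 3 = 6.
The 7 still-open variables draw from only 7 values {1, 2, 3, 4, 5, 7, 8}, so each is used; only cell 4 can be 8, hence cell 4 = 8.
The 3 variables cell 2, cell 6, cell 8 are confined to {1, 3, 5}, which locks those values in; drop them from cell 1, cell 5, cell 7.
cell 5's domain is down to {7}, so cell 5 = 7. Eliminate 7 elsewhere: cell 1.
No further eliminations apply; cell 2 can still be any of 1, 3, 5.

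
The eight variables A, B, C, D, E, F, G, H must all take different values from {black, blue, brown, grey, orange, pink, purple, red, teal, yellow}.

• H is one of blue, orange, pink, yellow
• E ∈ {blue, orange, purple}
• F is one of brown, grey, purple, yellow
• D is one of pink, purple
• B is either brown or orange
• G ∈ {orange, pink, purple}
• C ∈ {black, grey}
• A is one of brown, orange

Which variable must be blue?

E

The 8 variables draw from only 8 values {black, blue, brown, grey, orange, pink, purple, yellow}, so each is used; only C can be black, hence C = black.
The 7 still-open variables draw from only 7 values {blue, brown, grey, orange, pink, purple, yellow}, so each is used; only F can be grey, hence F = grey.
Among the 6 still-open variables, yellow fits only H (and all 6 values in {blue, brown, orange, pink, purple, yellow} must be used), so H = yellow.
Among the 5 still-open variables, blue fits only E (and all 5 values in {blue, brown, orange, pink, purple} must be used), so E = blue.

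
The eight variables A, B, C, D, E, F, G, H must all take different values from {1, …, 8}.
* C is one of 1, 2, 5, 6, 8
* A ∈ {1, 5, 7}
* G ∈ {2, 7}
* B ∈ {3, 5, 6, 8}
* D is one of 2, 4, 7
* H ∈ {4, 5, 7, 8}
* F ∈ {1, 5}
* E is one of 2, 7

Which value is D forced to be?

4

The 8 variables together cover exactly {1, 2, 3, 4, 5, 6, 7, 8} — 8 values for 8 variables — and 3 appears only in B's list, so B = 3.
The 7 still-open variables draw from only 7 values {1, 2, 4, 5, 6, 7, 8}, so each is used; only C can be 6, hence C = 6.
The 6 still-open variables draw from only 6 values {1, 2, 4, 5, 7, 8}, so each is used; only H can be 8, hence H = 8.
The 5 still-open variables together cover exactly {1, 2, 4, 5, 7} — 5 values for 5 variables — and 4 appears only in D's list, so D = 4.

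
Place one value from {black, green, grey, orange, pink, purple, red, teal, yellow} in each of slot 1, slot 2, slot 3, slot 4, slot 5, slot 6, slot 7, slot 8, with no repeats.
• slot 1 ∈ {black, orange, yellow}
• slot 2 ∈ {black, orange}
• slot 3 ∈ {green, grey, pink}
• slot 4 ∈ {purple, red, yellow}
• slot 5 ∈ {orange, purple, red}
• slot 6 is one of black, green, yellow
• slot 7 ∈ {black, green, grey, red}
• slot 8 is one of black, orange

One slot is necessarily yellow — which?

The 8 variables together cover exactly {black, green, grey, orange, pink, purple, red, yellow} — 8 values for 8 variables — and pink appears only in slot 3's list, so slot 3 = pink.
The 7 still-open variables together cover exactly {black, green, grey, orange, purple, red, yellow} — 7 values for 7 variables — and grey appears only in slot 7's list, so slot 7 = grey.
Among the 6 still-open variables, green fits only slot 6 (and all 6 values in {black, green, orange, purple, red, yellow} must be used), so slot 6 = green.
The 2 variables slot 2 and slot 8 are confined to {black, orange}, which locks those values in; drop them from slot 1, slot 5.
So yellow goes to slot 1.

slot 1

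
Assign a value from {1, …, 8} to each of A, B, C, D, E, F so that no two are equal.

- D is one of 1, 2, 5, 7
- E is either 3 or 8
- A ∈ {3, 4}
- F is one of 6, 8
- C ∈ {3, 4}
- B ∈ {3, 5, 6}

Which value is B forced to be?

5

The 2 variables A and C are confined to {3, 4}, which locks those values in; drop them from B, E.
E's domain is down to {8}, so E = 8. So F can't be 8.
F has just one choice, so F = 6. Eliminate 6 elsewhere: B.
So B = 5.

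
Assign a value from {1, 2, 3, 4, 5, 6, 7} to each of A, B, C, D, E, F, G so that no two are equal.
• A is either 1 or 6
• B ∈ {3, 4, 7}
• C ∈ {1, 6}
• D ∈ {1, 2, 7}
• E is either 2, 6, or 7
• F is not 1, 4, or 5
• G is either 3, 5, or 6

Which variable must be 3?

Among the 7 variables, 4 fits only B (and all 7 values in {1, 2, 3, 4, 5, 6, 7} must be used), so B = 4.
The 6 still-open variables together cover exactly {1, 2, 3, 5, 6, 7} — 6 values for 6 variables — and 5 appears only in G's list, so G = 5.
Among the 5 still-open variables, 3 fits only F (and all 5 values in {1, 2, 3, 6, 7} must be used), so F = 3.

F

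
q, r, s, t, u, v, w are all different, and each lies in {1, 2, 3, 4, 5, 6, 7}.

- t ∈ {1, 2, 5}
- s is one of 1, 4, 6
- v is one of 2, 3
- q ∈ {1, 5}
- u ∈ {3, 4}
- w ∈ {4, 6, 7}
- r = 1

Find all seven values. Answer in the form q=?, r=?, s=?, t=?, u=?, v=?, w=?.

q=5, r=1, s=6, t=2, u=4, v=3, w=7

r must be 1 (only option left). Eliminate 1 elsewhere: q, s, t.
q's domain is down to {5}, so q = 5. Remove 5 from t.
t must be 2 (only option left). So v can't be 2.
v must be 3 (only option left). Eliminate 3 elsewhere: u.
u's domain is down to {4}, so u = 4. Strike 4 from s, w.
s has just one choice, so s = 6. Strike 6 from w.
w must be 7 (only option left).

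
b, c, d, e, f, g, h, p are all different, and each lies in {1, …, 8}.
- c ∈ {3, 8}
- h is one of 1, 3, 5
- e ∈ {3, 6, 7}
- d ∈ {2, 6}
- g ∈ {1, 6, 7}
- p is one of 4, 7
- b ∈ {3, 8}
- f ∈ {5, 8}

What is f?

5

The 8 variables draw from only 8 values {1, 2, 3, 4, 5, 6, 7, 8}, so each is used; only d can be 2, hence d = 2.
Among the 7 still-open variables, 4 fits only p (and all 7 values in {1, 3, 4, 5, 6, 7, 8} must be used), so p = 4.
b and c between them cover only {3, 8} — a naked pair. Remove those values from e, f, h.
So f = 5.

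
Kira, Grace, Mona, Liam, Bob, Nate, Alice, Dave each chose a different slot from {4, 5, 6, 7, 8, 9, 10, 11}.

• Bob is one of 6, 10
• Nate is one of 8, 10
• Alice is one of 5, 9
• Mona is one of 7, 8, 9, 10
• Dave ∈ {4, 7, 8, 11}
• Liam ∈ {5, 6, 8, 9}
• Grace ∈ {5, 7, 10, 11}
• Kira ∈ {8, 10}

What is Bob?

6

Among the 8 variables, 4 fits only Dave (and all 8 values in {4, 5, 6, 7, 8, 9, 10, 11} must be used), so Dave = 4.
The 7 still-open variables together cover exactly {5, 6, 7, 8, 9, 10, 11} — 7 values for 7 variables — and 11 appears only in Grace's list, so Grace = 11.
Among the 6 still-open variables, 7 fits only Mona (and all 6 values in {5, 6, 7, 8, 9, 10} must be used), so Mona = 7.
Kira and Nate between them cover only {8, 10} — a naked pair. Remove those values from Liam, Bob.
So Bob = 6.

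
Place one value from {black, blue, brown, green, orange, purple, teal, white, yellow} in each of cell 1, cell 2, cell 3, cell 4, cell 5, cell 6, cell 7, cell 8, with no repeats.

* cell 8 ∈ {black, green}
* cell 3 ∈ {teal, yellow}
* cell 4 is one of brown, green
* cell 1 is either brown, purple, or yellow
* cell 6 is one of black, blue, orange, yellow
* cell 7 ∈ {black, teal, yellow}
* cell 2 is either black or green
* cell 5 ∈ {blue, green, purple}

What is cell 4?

Among the 8 variables, orange fits only cell 6 (and all 8 values in {black, blue, brown, green, orange, purple, teal, yellow} must be used), so cell 6 = orange.
The 7 still-open variables draw from only 7 values {black, blue, brown, green, purple, teal, yellow}, so each is used; only cell 5 can be blue, hence cell 5 = blue.
The 6 still-open variables together cover exactly {black, brown, green, purple, teal, yellow} — 6 values for 6 variables — and purple appears only in cell 1's list, so cell 1 = purple.
Among the 5 still-open variables, brown fits only cell 4 (and all 5 values in {black, brown, green, teal, yellow} must be used), so cell 4 = brown.

brown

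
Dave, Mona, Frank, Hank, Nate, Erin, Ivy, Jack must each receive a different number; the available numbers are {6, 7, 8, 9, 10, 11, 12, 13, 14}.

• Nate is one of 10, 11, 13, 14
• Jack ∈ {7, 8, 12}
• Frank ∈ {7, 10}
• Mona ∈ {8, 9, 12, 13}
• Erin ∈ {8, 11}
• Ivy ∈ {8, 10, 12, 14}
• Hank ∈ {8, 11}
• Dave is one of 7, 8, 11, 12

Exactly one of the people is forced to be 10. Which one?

The 8 variables together cover exactly {7, 8, 9, 10, 11, 12, 13, 14} — 8 values for 8 variables — and 9 appears only in Mona's list, so Mona = 9.
The 7 still-open variables together cover exactly {7, 8, 10, 11, 12, 13, 14} — 7 values for 7 variables — and 13 appears only in Nate's list, so Nate = 13.
The 6 still-open variables draw from only 6 values {7, 8, 10, 11, 12, 14}, so each is used; only Ivy can be 14, hence Ivy = 14.
Among the 5 still-open variables, 10 fits only Frank (and all 5 values in {7, 8, 10, 11, 12} must be used), so Frank = 10.

Frank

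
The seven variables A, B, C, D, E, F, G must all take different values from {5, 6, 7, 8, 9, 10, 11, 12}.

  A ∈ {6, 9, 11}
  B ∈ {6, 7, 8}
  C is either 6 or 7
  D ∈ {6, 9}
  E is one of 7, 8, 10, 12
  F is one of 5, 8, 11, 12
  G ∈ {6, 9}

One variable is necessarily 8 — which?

B

The 2 variables D and G are confined to {6, 9}, which locks those values in; drop them from A, B, C.
That leaves A = 11. So F can't be 11.
C has just one choice, so C = 7. So B, E can't be 7.
So 8 goes to B.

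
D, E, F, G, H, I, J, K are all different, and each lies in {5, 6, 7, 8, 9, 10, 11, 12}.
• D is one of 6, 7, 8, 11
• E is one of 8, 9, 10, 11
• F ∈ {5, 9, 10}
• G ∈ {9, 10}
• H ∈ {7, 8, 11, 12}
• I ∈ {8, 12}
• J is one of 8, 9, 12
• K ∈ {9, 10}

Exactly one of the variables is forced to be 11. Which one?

E

The 8 variables draw from only 8 values {5, 6, 7, 8, 9, 10, 11, 12}, so each is used; only F can be 5, hence F = 5.
Among the 7 still-open variables, 6 fits only D (and all 7 values in {6, 7, 8, 9, 10, 11, 12} must be used), so D = 6.
The 6 still-open variables together cover exactly {7, 8, 9, 10, 11, 12} — 6 values for 6 variables — and 7 appears only in H's list, so H = 7.
Among the 5 still-open variables, 11 fits only E (and all 5 values in {8, 9, 10, 11, 12} must be used), so E = 11.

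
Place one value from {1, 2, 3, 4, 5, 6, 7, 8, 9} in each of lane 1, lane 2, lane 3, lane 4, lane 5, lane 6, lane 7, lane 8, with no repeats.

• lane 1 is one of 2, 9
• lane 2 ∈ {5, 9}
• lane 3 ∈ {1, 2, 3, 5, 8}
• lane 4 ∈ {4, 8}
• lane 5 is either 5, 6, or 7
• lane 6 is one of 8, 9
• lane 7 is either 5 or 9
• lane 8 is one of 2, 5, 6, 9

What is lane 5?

7

The 2 variables lane 2 and lane 7 are confined to {5, 9}, which locks those values in; drop them from lane 1, lane 3, lane 5, lane 6, lane 8.
That leaves lane 1 = 2. Eliminate 2 elsewhere: lane 3, lane 8.
That leaves lane 6 = 8. Strike 8 from lane 3, lane 4.
That leaves lane 8 = 6. So lane 5 can't be 6.
So lane 5 = 7.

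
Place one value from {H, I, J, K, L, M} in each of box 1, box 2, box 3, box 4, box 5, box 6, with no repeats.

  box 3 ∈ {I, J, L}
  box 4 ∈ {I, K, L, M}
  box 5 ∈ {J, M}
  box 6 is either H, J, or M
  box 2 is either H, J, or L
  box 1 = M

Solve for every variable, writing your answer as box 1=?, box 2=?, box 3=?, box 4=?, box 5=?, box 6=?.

box 1=M, box 2=L, box 3=I, box 4=K, box 5=J, box 6=H

box 1 must be M (only option left). Eliminate M elsewhere: box 4, box 5, box 6.
That leaves box 5 = J. So box 2, box 3, box 6 can't be J.
box 6 must be H (only option left). Strike H from box 2.
box 2 must be L (only option left). So box 3, box 4 can't be L.
box 3 has just one choice, so box 3 = I. So box 4 can't be I.
That leaves box 4 = K.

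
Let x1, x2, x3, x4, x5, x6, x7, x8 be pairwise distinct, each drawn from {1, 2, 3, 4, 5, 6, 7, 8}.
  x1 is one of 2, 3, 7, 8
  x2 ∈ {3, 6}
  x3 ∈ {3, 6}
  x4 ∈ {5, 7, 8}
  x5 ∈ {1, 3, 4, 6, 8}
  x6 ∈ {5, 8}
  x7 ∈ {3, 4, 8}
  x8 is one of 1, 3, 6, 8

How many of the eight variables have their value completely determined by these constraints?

The 8 variables together cover exactly {1, 2, 3, 4, 5, 6, 7, 8} — 8 values for 8 variables — and 2 appears only in x1's list, so x1 = 2.
Among the 7 still-open variables, 7 fits only x4 (and all 7 values in {1, 3, 4, 5, 6, 7, 8} must be used), so x4 = 7.
Among the 6 still-open variables, 5 fits only x6 (and all 6 values in {1, 3, 4, 5, 6, 8} must be used), so x6 = 5.
x2 and x3 share exactly the 2 values {3, 6}; by pigeonhole those values go to them, so strike 3, 6 from x5, x7, x8.
Determined: x1=2, x4=7, x6=5. The other variables each still have more than one consistent value. That makes 3.

3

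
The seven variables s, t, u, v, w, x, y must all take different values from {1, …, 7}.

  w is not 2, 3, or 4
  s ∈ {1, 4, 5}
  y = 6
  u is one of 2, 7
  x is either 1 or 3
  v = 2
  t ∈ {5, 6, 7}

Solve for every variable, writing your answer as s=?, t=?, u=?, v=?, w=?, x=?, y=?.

v must be 2 (only option left). Eliminate 2 elsewhere: u.
y's domain is down to {6}, so y = 6. Strike 6 from t, w.
u has just one choice, so u = 7. So t, w can't be 7.
t has just one choice, so t = 5. Eliminate 5 elsewhere: s, w.
w has just one choice, so w = 1. Remove 1 from s, x.
x's domain is down to {3}, so x = 3.
s's domain is down to {4}, so s = 4.

s=4, t=5, u=7, v=2, w=1, x=3, y=6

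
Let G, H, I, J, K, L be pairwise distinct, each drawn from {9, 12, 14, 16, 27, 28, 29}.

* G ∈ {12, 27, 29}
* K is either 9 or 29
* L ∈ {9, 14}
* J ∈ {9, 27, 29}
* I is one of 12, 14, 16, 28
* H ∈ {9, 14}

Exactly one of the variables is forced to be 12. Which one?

G

H and L share exactly the 2 values {9, 14}; by pigeonhole those values go to them, so strike 9, 14 from I, J, K.
K's domain is down to {29}, so K = 29. Strike 29 from G, J.
J must be 27 (only option left). So G can't be 27.
So 12 goes to G.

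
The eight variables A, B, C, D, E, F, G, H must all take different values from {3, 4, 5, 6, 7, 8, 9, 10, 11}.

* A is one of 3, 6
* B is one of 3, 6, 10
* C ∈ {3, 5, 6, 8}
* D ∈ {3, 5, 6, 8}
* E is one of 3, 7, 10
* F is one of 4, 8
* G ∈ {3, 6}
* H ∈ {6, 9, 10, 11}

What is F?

4

The 2 variables A and G are confined to {3, 6}, which locks those values in; drop them from B, C, D, E, H.
B has just one choice, so B = 10. Strike 10 from E, H.
E must be 7 (only option left).
C and D share exactly the 2 values {5, 8}; by pigeonhole those values go to them, so strike 5, 8 from F.
So F = 4.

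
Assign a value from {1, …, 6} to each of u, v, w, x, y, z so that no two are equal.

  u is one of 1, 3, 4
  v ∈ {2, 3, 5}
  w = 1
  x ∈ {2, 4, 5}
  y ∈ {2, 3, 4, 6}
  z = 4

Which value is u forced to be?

w has just one choice, so w = 1. Strike 1 from u.
z has just one choice, so z = 4. Strike 4 from u, x, y.
So u = 3.

3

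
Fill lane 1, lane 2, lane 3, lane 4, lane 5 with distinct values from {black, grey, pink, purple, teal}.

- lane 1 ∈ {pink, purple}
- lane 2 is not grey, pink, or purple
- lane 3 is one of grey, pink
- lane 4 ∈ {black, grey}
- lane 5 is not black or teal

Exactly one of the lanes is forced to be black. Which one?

lane 4

Among the 5 variables, teal fits only lane 2 (and all 5 values in {black, grey, pink, purple, teal} must be used), so lane 2 = teal.
The 4 still-open variables together cover exactly {black, grey, pink, purple} — 4 values for 4 variables — and black appears only in lane 4's list, so lane 4 = black.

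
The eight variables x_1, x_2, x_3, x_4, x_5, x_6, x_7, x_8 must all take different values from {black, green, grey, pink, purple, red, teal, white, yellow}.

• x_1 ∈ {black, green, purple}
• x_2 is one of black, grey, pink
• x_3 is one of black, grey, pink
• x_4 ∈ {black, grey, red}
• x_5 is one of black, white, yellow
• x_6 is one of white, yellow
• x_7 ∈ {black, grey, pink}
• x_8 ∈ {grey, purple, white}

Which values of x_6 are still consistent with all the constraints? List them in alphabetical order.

white, yellow

Among the 8 variables, green fits only x_1 (and all 8 values in {black, green, grey, pink, purple, red, white, yellow} must be used), so x_1 = green.
The 7 still-open variables draw from only 7 values {black, grey, pink, purple, red, white, yellow}, so each is used; only x_8 can be purple, hence x_8 = purple.
The 6 still-open variables together cover exactly {black, grey, pink, red, white, yellow} — 6 values for 6 variables — and red appears only in x_4's list, so x_4 = red.
The 3 variables x_2, x_3, x_7 are confined to {black, grey, pink}, which locks those values in; drop them from x_5.
No further eliminations apply; x_6 can still be any of white, yellow.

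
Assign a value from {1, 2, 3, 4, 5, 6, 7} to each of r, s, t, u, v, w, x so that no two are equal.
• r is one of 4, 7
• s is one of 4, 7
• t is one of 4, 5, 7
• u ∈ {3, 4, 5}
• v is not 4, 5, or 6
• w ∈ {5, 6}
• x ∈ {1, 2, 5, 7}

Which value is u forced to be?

3

The 7 variables together cover exactly {1, 2, 3, 4, 5, 6, 7} — 7 values for 7 variables — and 6 appears only in w's list, so w = 6.
r and s share exactly the 2 values {4, 7}; by pigeonhole those values go to them, so strike 4, 7 from t, u, v, x.
That leaves t = 5. So u, x can't be 5.
So u = 3.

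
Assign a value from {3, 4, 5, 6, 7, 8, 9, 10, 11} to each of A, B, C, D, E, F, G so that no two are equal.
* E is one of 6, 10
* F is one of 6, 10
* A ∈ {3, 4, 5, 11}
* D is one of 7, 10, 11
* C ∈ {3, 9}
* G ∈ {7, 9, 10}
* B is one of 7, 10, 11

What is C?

3

E and F between them cover only {6, 10} — a naked pair. Remove those values from B, D, G.
B and D between them cover only {7, 11} — a naked pair. Remove those values from A, G.
G's domain is down to {9}, so G = 9. Eliminate 9 elsewhere: C.
So C = 3.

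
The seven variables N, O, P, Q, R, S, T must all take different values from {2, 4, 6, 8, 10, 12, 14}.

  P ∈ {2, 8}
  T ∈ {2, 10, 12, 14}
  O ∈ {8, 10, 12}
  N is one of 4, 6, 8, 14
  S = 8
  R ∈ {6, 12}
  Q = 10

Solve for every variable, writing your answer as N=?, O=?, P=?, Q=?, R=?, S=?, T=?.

N=4, O=12, P=2, Q=10, R=6, S=8, T=14

Q's domain is down to {10}, so Q = 10. Strike 10 from O, T.
S's domain is down to {8}, so S = 8. Remove 8 from N, O, P.
O has just one choice, so O = 12. Strike 12 from R, T.
P must be 2 (only option left). So T can't be 2.
That leaves R = 6. Strike 6 from N.
T has just one choice, so T = 14. Remove 14 from N.
N must be 4 (only option left).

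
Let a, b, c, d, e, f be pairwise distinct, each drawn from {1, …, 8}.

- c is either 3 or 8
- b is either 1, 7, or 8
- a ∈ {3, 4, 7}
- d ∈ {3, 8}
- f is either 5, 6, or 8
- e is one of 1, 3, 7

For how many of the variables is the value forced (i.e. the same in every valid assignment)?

The 2 variables c and d are confined to {3, 8}, which locks those values in; drop them from a, b, e, f.
b and e between them cover only {1, 7} — a naked pair. Remove those values from a.
a has just one choice, so a = 4.
Determined: a=4. The other variables each still have more than one consistent value. That makes 1.

1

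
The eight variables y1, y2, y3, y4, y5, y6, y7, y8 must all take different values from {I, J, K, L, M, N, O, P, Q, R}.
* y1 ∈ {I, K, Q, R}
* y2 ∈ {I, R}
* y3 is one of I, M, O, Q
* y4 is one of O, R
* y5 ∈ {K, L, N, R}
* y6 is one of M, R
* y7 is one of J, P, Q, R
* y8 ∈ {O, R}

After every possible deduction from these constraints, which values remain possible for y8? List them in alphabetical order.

O, R

y4 and y8 between them cover only {O, R} — a naked pair. Remove those values from y1, y2, y3, y5, y6, y7.
y2 must be I (only option left). Strike I from y1, y3.
y6 has just one choice, so y6 = M. Eliminate M elsewhere: y3.
y3's domain is down to {Q}, so y3 = Q. So y1, y7 can't be Q.
y1's domain is down to {K}, so y1 = K. Strike K from y5.
No further eliminations apply; y8 can still be any of O, R.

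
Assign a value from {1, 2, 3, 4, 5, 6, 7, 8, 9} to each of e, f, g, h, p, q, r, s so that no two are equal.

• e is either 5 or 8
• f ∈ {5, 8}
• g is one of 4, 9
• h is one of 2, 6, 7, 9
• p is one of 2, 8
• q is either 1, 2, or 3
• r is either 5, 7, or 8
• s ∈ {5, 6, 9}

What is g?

e and f share exactly the 2 values {5, 8}; by pigeonhole those values go to them, so strike 5, 8 from p, r, s.
p has just one choice, so p = 2. Eliminate 2 elsewhere: h, q.
That leaves r = 7. Remove 7 from h.
The 2 variables h and s are confined to {6, 9}, which locks those values in; drop them from g.
So g = 4.

4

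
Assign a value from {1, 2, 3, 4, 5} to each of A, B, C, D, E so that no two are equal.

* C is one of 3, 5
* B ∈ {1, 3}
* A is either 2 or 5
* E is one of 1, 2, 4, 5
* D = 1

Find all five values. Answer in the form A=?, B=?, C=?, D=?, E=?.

D must be 1 (only option left). So B, E can't be 1.
B's domain is down to {3}, so B = 3. Remove 3 from C.
C's domain is down to {5}, so C = 5. So A, E can't be 5.
A must be 2 (only option left). Eliminate 2 elsewhere: E.
E's domain is down to {4}, so E = 4.

A=2, B=3, C=5, D=1, E=4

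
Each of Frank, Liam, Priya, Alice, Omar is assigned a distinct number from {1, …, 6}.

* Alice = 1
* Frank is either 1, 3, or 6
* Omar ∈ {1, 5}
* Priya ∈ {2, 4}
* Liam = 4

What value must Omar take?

Liam's domain is down to {4}, so Liam = 4. Eliminate 4 elsewhere: Priya.
That leaves Priya = 2.
Alice has just one choice, so Alice = 1. Eliminate 1 elsewhere: Frank, Omar.
So Omar = 5.

5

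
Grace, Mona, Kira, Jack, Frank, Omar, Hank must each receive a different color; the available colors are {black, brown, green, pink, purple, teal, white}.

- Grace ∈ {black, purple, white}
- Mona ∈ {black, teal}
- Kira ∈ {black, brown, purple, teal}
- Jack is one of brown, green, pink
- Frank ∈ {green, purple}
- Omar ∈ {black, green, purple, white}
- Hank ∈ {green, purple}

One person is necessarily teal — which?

Mona

The 7 variables draw from only 7 values {black, brown, green, pink, purple, teal, white}, so each is used; only Jack can be pink, hence Jack = pink.
The 6 still-open variables together cover exactly {black, brown, green, purple, teal, white} — 6 values for 6 variables — and brown appears only in Kira's list, so Kira = brown.
Among the 5 still-open variables, teal fits only Mona (and all 5 values in {black, green, purple, teal, white} must be used), so Mona = teal.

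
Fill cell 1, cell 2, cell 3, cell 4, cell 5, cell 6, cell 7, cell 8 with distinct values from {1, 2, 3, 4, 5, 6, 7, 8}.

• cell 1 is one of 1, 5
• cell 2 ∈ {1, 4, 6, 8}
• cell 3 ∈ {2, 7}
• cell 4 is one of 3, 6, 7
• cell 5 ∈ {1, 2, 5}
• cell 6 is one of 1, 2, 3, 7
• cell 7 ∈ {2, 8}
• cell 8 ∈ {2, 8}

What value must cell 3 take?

7

The 8 variables draw from only 8 values {1, 2, 3, 4, 5, 6, 7, 8}, so each is used; only cell 2 can be 4, hence cell 2 = 4.
Among the 7 still-open variables, 6 fits only cell 4 (and all 7 values in {1, 2, 3, 5, 6, 7, 8} must be used), so cell 4 = 6.
The 6 still-open variables together cover exactly {1, 2, 3, 5, 7, 8} — 6 values for 6 variables — and 3 appears only in cell 6's list, so cell 6 = 3.
The 5 still-open variables together cover exactly {1, 2, 5, 7, 8} — 5 values for 5 variables — and 7 appears only in cell 3's list, so cell 3 = 7.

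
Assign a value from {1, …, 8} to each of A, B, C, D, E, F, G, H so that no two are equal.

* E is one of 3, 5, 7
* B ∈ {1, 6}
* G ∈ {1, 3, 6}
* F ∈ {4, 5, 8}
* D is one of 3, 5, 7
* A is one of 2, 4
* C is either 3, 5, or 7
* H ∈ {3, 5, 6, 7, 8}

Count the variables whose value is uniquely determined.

Among the 8 variables, 2 fits only A (and all 8 values in {1, 2, 3, 4, 5, 6, 7, 8} must be used), so A = 2.
The 7 still-open variables draw from only 7 values {1, 3, 4, 5, 6, 7, 8}, so each is used; only F can be 4, hence F = 4.
The 6 still-open variables draw from only 6 values {1, 3, 5, 6, 7, 8}, so each is used; only H can be 8, hence H = 8.
C, D, E between them cover only {3, 5, 7} — a naked triple. Remove those values from G.
Determined: A=2, F=4, H=8. The other variables each still have more than one consistent value. That makes 3.

3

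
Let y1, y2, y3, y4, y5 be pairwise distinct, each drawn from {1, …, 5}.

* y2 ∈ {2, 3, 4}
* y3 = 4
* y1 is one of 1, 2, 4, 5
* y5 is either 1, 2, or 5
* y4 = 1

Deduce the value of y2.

y3 must be 4 (only option left). Remove 4 from y1, y2.
y4's domain is down to {1}, so y4 = 1. Remove 1 from y1, y5.
The 3 still-open variables draw from only 3 values {2, 3, 5}, so each is used; only y2 can be 3, hence y2 = 3.

3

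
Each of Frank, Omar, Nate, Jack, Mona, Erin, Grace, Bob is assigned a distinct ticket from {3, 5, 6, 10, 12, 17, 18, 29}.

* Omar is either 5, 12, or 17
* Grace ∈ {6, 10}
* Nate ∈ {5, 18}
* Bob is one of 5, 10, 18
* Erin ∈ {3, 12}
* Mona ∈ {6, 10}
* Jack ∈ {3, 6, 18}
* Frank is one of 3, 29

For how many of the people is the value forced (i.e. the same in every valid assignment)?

Among the 8 variables, 17 fits only Omar (and all 8 values in {3, 5, 6, 10, 12, 17, 18, 29} must be used), so Omar = 17.
The 7 still-open variables together cover exactly {3, 5, 6, 10, 12, 18, 29} — 7 values for 7 variables — and 12 appears only in Erin's list, so Erin = 12.
The 6 still-open variables draw from only 6 values {3, 5, 6, 10, 18, 29}, so each is used; only Frank can be 29, hence Frank = 29.
The 5 still-open variables draw from only 5 values {3, 5, 6, 10, 18}, so each is used; only Jack can be 3, hence Jack = 3.
Mona and Grace between them cover only {6, 10} — a naked pair. Remove those values from Bob.
Determined: Frank=29, Omar=17, Jack=3, Erin=12. The other people each still have more than one consistent value. That makes 4.

4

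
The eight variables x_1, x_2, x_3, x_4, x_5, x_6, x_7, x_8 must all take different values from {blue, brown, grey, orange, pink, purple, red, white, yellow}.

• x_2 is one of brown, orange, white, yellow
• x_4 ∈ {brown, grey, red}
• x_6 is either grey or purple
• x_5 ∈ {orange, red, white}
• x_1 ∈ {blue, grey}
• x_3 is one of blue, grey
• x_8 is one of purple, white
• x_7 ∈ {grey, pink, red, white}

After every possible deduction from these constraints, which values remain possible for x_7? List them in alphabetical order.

pink, red

The 2 variables x_1 and x_3 are confined to {blue, grey}, which locks those values in; drop them from x_4, x_6, x_7.
x_6 must be purple (only option left). Remove purple from x_8.
x_8's domain is down to {white}, so x_8 = white. Eliminate white elsewhere: x_2, x_5, x_7.
No further eliminations apply; x_7 can still be any of pink, red.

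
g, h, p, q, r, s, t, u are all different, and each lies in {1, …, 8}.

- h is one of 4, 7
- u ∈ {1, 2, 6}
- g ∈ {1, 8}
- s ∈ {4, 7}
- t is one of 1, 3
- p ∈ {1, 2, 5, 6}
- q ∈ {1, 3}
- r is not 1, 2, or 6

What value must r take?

5

h and s between them cover only {4, 7} — a naked pair. Remove those values from r.
q and t share exactly the 2 values {1, 3}; by pigeonhole those values go to them, so strike 1, 3 from g, p, r, u.
That leaves g = 8. Remove 8 from r.
So r = 5.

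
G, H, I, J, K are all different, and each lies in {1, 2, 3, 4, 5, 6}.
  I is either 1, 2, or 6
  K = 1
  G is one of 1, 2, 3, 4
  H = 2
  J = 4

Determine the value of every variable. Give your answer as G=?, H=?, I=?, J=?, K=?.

H's domain is down to {2}, so H = 2. Remove 2 from G, I.
J must be 4 (only option left). Eliminate 4 elsewhere: G.
K must be 1 (only option left). Eliminate 1 elsewhere: G, I.
G must be 3 (only option left).
I has just one choice, so I = 6.

G=3, H=2, I=6, J=4, K=1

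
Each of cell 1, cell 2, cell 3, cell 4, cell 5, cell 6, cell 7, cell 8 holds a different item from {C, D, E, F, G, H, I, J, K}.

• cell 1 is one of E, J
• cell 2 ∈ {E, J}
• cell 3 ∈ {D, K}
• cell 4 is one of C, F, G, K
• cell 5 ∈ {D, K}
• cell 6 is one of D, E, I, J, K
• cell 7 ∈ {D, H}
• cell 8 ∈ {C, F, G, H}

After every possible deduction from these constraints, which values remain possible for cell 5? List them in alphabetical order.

The 2 variables cell 1 and cell 2 are confined to {E, J}, which locks those values in; drop them from cell 6.
cell 3 and cell 5 between them cover only {D, K} — a naked pair. Remove those values from cell 4, cell 6, cell 7.
cell 6's domain is down to {I}, so cell 6 = I.
cell 7 must be H (only option left). Eliminate H elsewhere: cell 8.
No further eliminations apply; cell 5 can still be any of D, K.

D, K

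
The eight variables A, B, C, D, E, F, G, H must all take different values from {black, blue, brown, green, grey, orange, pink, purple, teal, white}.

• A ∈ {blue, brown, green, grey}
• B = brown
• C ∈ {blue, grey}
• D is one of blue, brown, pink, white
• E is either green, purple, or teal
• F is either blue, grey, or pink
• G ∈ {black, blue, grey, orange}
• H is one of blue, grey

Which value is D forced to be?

B's domain is down to {brown}, so B = brown. Eliminate brown elsewhere: A, D.
C and H between them cover only {blue, grey} — a naked pair. Remove those values from A, D, F, G.
A must be green (only option left). Strike green from E.
F has just one choice, so F = pink. Eliminate pink elsewhere: D.
So D = white.

white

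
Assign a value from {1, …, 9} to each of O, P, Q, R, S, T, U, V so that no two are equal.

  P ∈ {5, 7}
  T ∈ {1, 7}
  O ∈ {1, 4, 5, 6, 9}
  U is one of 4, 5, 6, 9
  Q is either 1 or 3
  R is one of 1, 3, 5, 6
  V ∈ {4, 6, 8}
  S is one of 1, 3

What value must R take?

6

The 8 variables draw from only 8 values {1, 3, 4, 5, 6, 7, 8, 9}, so each is used; only V can be 8, hence V = 8.
Q and S between them cover only {1, 3} — a naked pair. Remove those values from O, R, T.
T must be 7 (only option left). Eliminate 7 elsewhere: P.
That leaves P = 5. Strike 5 from O, R, U.
So R = 6.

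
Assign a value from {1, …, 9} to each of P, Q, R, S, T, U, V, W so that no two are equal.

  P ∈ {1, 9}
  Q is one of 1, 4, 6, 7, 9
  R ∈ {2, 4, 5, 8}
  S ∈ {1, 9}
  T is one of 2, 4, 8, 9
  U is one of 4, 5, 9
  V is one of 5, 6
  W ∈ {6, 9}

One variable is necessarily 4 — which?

U

Among the 8 variables, 7 fits only Q (and all 8 values in {1, 2, 4, 5, 6, 7, 8, 9} must be used), so Q = 7.
The 2 variables P and S are confined to {1, 9}, which locks those values in; drop them from T, U, W.
W's domain is down to {6}, so W = 6. So V can't be 6.
V's domain is down to {5}, so V = 5. Remove 5 from R, U.
So 4 goes to U.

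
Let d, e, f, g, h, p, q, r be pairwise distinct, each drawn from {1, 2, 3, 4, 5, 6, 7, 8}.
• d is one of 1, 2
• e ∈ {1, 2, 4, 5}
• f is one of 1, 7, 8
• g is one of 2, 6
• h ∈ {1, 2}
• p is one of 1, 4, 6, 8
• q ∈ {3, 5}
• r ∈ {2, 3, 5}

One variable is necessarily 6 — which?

g

The 8 variables draw from only 8 values {1, 2, 3, 4, 5, 6, 7, 8}, so each is used; only f can be 7, hence f = 7.
The 7 still-open variables together cover exactly {1, 2, 3, 4, 5, 6, 8} — 7 values for 7 variables — and 8 appears only in p's list, so p = 8.
Among the 6 still-open variables, 4 fits only e (and all 6 values in {1, 2, 3, 4, 5, 6} must be used), so e = 4.
Among the 5 still-open variables, 6 fits only g (and all 5 values in {1, 2, 3, 5, 6} must be used), so g = 6.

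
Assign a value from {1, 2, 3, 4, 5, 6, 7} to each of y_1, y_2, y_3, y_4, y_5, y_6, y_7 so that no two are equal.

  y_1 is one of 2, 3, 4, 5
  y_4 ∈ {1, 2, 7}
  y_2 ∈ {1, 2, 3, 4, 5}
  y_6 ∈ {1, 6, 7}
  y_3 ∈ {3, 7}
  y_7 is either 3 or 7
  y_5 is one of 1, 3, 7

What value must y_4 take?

2

Among the 7 variables, 6 fits only y_6 (and all 7 values in {1, 2, 3, 4, 5, 6, 7} must be used), so y_6 = 6.
y_3 and y_7 share exactly the 2 values {3, 7}; by pigeonhole those values go to them, so strike 3, 7 from y_1, y_2, y_4, y_5.
y_5 must be 1 (only option left). Strike 1 from y_2, y_4.
So y_4 = 2.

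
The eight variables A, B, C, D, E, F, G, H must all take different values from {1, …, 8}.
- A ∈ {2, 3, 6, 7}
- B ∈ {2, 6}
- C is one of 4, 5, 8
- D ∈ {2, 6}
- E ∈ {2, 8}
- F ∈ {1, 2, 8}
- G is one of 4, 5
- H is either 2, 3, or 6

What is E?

8

The 8 variables draw from only 8 values {1, 2, 3, 4, 5, 6, 7, 8}, so each is used; only F can be 1, hence F = 1.
The 7 still-open variables together cover exactly {2, 3, 4, 5, 6, 7, 8} — 7 values for 7 variables — and 7 appears only in A's list, so A = 7.
Among the 6 still-open variables, 3 fits only H (and all 6 values in {2, 3, 4, 5, 6, 8} must be used), so H = 3.
B and D share exactly the 2 values {2, 6}; by pigeonhole those values go to them, so strike 2, 6 from E.
So E = 8.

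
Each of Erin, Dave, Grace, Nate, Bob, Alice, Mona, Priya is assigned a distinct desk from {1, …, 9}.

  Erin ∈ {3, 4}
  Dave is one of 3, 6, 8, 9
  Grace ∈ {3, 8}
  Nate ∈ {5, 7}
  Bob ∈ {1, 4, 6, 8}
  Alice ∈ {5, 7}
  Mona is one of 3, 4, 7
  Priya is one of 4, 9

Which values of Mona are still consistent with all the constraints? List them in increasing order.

The 8 variables draw from only 8 values {1, 3, 4, 5, 6, 7, 8, 9}, so each is used; only Bob can be 1, hence Bob = 1.
The 7 still-open variables together cover exactly {3, 4, 5, 6, 7, 8, 9} — 7 values for 7 variables — and 6 appears only in Dave's list, so Dave = 6.
Among the 6 still-open variables, 8 fits only Grace (and all 6 values in {3, 4, 5, 7, 8, 9} must be used), so Grace = 8.
Among the 5 still-open variables, 9 fits only Priya (and all 5 values in {3, 4, 5, 7, 9} must be used), so Priya = 9.
Nate and Alice between them cover only {5, 7} — a naked pair. Remove those values from Mona.
No further eliminations apply; Mona can still be any of 3, 4.

3, 4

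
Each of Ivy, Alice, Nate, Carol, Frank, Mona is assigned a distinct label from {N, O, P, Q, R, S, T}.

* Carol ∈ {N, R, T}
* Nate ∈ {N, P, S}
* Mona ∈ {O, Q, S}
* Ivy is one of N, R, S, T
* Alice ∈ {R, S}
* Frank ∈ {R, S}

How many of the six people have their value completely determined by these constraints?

Alice and Frank share exactly the 2 values {R, S}; by pigeonhole those values go to them, so strike R, S from Ivy, Nate, Carol, Mona.
The 2 variables Ivy and Carol are confined to {N, T}, which locks those values in; drop them from Nate.
Nate's domain is down to {P}, so Nate = P.
Determined: Nate=P. The other people each still have more than one consistent value. That makes 1.

1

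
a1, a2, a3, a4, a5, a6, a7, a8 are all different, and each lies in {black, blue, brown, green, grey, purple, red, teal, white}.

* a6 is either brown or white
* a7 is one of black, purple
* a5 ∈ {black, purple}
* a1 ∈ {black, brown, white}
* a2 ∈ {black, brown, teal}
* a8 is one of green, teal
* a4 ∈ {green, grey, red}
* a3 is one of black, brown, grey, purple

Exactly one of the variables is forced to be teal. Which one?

The 8 variables together cover exactly {black, brown, green, grey, purple, red, teal, white} — 8 values for 8 variables — and red appears only in a4's list, so a4 = red.
The 7 still-open variables draw from only 7 values {black, brown, green, grey, purple, teal, white}, so each is used; only a8 can be green, hence a8 = green.
The 6 still-open variables draw from only 6 values {black, brown, grey, purple, teal, white}, so each is used; only a3 can be grey, hence a3 = grey.
Among the 5 still-open variables, teal fits only a2 (and all 5 values in {black, brown, purple, teal, white} must be used), so a2 = teal.

a2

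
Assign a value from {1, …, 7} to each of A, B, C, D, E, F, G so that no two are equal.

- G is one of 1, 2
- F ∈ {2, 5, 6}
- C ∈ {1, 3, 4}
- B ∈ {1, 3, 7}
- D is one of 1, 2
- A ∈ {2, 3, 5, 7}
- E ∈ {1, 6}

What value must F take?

The 7 variables draw from only 7 values {1, 2, 3, 4, 5, 6, 7}, so each is used; only C can be 4, hence C = 4.
The 2 variables D and G are confined to {1, 2}, which locks those values in; drop them from A, B, E, F.
That leaves E = 6. Remove 6 from F.
So F = 5.

5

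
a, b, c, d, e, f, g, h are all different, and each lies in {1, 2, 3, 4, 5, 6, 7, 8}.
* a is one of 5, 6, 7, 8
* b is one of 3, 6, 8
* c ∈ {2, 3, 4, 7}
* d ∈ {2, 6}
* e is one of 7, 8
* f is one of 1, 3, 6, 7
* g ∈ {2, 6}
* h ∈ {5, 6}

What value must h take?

5

Among the 8 variables, 1 fits only f (and all 8 values in {1, 2, 3, 4, 5, 6, 7, 8} must be used), so f = 1.
The 7 still-open variables together cover exactly {2, 3, 4, 5, 6, 7, 8} — 7 values for 7 variables — and 4 appears only in c's list, so c = 4.
The 6 still-open variables together cover exactly {2, 3, 5, 6, 7, 8} — 6 values for 6 variables — and 3 appears only in b's list, so b = 3.
d and g share exactly the 2 values {2, 6}; by pigeonhole those values go to them, so strike 2, 6 from a, h.
So h = 5.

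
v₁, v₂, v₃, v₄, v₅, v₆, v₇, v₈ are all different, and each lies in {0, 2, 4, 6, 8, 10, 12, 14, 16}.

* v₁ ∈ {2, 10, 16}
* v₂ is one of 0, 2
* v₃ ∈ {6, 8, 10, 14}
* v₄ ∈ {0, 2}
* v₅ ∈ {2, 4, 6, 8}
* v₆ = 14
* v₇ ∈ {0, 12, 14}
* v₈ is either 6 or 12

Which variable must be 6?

v₆ must be 14 (only option left). Strike 14 from v₃, v₇.
v₂ and v₄ between them cover only {0, 2} — a naked pair. Remove those values from v₁, v₅, v₇.
That leaves v₇ = 12. Eliminate 12 elsewhere: v₈.
So 6 goes to v₈.

v₈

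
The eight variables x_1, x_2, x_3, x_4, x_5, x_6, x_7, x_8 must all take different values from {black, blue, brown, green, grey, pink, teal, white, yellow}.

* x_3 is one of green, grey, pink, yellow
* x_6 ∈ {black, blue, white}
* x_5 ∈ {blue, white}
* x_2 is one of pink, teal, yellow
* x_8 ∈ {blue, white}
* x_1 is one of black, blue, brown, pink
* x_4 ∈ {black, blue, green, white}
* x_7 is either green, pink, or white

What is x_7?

x_5 and x_8 share exactly the 2 values {blue, white}; by pigeonhole those values go to them, so strike blue, white from x_1, x_4, x_6, x_7.
x_6 has just one choice, so x_6 = black. Remove black from x_1, x_4.
x_4's domain is down to {green}, so x_4 = green. So x_3, x_7 can't be green.
So x_7 = pink.

pink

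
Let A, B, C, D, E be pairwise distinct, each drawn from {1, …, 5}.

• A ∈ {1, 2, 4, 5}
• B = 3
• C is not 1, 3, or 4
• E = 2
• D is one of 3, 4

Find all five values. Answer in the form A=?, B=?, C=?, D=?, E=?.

A=1, B=3, C=5, D=4, E=2

B's domain is down to {3}, so B = 3. Remove 3 from D.
D must be 4 (only option left). Eliminate 4 elsewhere: A.
E's domain is down to {2}, so E = 2. So A, C can't be 2.
C's domain is down to {5}, so C = 5. So A can't be 5.
A's domain is down to {1}, so A = 1.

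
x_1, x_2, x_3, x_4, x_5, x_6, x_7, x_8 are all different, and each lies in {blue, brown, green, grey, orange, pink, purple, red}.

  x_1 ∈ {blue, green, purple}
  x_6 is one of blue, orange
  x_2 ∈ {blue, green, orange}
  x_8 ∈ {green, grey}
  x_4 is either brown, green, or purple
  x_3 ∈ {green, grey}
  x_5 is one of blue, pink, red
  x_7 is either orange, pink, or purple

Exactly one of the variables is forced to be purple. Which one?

The 8 variables together cover exactly {blue, brown, green, grey, orange, pink, purple, red} — 8 values for 8 variables — and brown appears only in x_4's list, so x_4 = brown.
The 7 still-open variables draw from only 7 values {blue, green, grey, orange, pink, purple, red}, so each is used; only x_5 can be red, hence x_5 = red.
The 6 still-open variables draw from only 6 values {blue, green, grey, orange, pink, purple}, so each is used; only x_7 can be pink, hence x_7 = pink.
Among the 5 still-open variables, purple fits only x_1 (and all 5 values in {blue, green, grey, orange, purple} must be used), so x_1 = purple.

x_1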